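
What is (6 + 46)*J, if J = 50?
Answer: 2600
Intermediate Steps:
(6 + 46)*J = (6 + 46)*50 = 52*50 = 2600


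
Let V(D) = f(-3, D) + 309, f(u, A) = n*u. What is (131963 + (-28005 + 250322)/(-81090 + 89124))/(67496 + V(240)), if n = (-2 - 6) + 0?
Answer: 1060413059/544938186 ≈ 1.9459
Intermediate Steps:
n = -8 (n = -8 + 0 = -8)
f(u, A) = -8*u
V(D) = 333 (V(D) = -8*(-3) + 309 = 24 + 309 = 333)
(131963 + (-28005 + 250322)/(-81090 + 89124))/(67496 + V(240)) = (131963 + (-28005 + 250322)/(-81090 + 89124))/(67496 + 333) = (131963 + 222317/8034)/67829 = (131963 + 222317*(1/8034))*(1/67829) = (131963 + 222317/8034)*(1/67829) = (1060413059/8034)*(1/67829) = 1060413059/544938186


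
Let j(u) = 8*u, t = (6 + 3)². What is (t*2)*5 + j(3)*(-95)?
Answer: -1470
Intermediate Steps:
t = 81 (t = 9² = 81)
(t*2)*5 + j(3)*(-95) = (81*2)*5 + (8*3)*(-95) = 162*5 + 24*(-95) = 810 - 2280 = -1470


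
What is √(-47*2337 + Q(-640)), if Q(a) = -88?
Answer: I*√109927 ≈ 331.55*I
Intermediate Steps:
√(-47*2337 + Q(-640)) = √(-47*2337 - 88) = √(-109839 - 88) = √(-109927) = I*√109927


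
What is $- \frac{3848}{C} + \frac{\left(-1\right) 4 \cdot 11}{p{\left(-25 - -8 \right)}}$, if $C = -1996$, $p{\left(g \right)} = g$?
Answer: $\frac{38310}{8483} \approx 4.5161$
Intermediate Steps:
$- \frac{3848}{C} + \frac{\left(-1\right) 4 \cdot 11}{p{\left(-25 - -8 \right)}} = - \frac{3848}{-1996} + \frac{\left(-1\right) 4 \cdot 11}{-25 - -8} = \left(-3848\right) \left(- \frac{1}{1996}\right) + \frac{\left(-4\right) 11}{-25 + 8} = \frac{962}{499} - \frac{44}{-17} = \frac{962}{499} - - \frac{44}{17} = \frac{962}{499} + \frac{44}{17} = \frac{38310}{8483}$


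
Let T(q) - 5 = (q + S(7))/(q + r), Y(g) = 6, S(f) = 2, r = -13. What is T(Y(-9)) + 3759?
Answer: 26340/7 ≈ 3762.9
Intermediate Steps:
T(q) = 5 + (2 + q)/(-13 + q) (T(q) = 5 + (q + 2)/(q - 13) = 5 + (2 + q)/(-13 + q))
T(Y(-9)) + 3759 = 3*(-21 + 2*6)/(-13 + 6) + 3759 = 3*(-21 + 12)/(-7) + 3759 = 3*(-1/7)*(-9) + 3759 = 27/7 + 3759 = 26340/7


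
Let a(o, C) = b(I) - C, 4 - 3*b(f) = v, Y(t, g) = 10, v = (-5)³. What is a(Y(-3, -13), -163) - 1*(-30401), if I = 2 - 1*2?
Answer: 30607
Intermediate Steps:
v = -125
I = 0 (I = 2 - 2 = 0)
b(f) = 43 (b(f) = 4/3 - ⅓*(-125) = 4/3 + 125/3 = 43)
a(o, C) = 43 - C
a(Y(-3, -13), -163) - 1*(-30401) = (43 - 1*(-163)) - 1*(-30401) = (43 + 163) + 30401 = 206 + 30401 = 30607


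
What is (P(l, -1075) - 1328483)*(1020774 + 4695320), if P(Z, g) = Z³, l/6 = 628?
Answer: 305788578177684806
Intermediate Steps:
l = 3768 (l = 6*628 = 3768)
(P(l, -1075) - 1328483)*(1020774 + 4695320) = (3768³ - 1328483)*(1020774 + 4695320) = (53497400832 - 1328483)*5716094 = 53496072349*5716094 = 305788578177684806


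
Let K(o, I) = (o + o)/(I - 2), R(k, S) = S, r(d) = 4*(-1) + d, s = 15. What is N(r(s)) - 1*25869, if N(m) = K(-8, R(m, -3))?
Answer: -129329/5 ≈ -25866.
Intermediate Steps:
r(d) = -4 + d
K(o, I) = 2*o/(-2 + I) (K(o, I) = (2*o)/(-2 + I) = 2*o/(-2 + I))
N(m) = 16/5 (N(m) = 2*(-8)/(-2 - 3) = 2*(-8)/(-5) = 2*(-8)*(-1/5) = 16/5)
N(r(s)) - 1*25869 = 16/5 - 1*25869 = 16/5 - 25869 = -129329/5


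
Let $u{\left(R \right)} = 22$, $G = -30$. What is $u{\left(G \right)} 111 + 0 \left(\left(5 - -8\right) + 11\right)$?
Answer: $2442$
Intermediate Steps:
$u{\left(G \right)} 111 + 0 \left(\left(5 - -8\right) + 11\right) = 22 \cdot 111 + 0 \left(\left(5 - -8\right) + 11\right) = 2442 + 0 \left(\left(5 + 8\right) + 11\right) = 2442 + 0 \left(13 + 11\right) = 2442 + 0 \cdot 24 = 2442 + 0 = 2442$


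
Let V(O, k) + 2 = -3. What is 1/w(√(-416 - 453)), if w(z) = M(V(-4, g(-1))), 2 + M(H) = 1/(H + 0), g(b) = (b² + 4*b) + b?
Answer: -5/11 ≈ -0.45455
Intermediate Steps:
g(b) = b² + 5*b
V(O, k) = -5 (V(O, k) = -2 - 3 = -5)
M(H) = -2 + 1/H (M(H) = -2 + 1/(H + 0) = -2 + 1/H)
w(z) = -11/5 (w(z) = -2 + 1/(-5) = -2 - ⅕ = -11/5)
1/w(√(-416 - 453)) = 1/(-11/5) = -5/11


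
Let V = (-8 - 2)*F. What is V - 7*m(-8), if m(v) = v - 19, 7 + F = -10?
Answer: 359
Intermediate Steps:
F = -17 (F = -7 - 10 = -17)
m(v) = -19 + v
V = 170 (V = (-8 - 2)*(-17) = -10*(-17) = 170)
V - 7*m(-8) = 170 - 7*(-19 - 8) = 170 - 7*(-27) = 170 + 189 = 359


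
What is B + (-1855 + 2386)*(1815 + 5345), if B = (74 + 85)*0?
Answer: 3801960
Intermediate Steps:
B = 0 (B = 159*0 = 0)
B + (-1855 + 2386)*(1815 + 5345) = 0 + (-1855 + 2386)*(1815 + 5345) = 0 + 531*7160 = 0 + 3801960 = 3801960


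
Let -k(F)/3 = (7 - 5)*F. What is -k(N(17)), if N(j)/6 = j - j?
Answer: 0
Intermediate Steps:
N(j) = 0 (N(j) = 6*(j - j) = 6*0 = 0)
k(F) = -6*F (k(F) = -3*(7 - 5)*F = -6*F)
-k(N(17)) = -(-6)*0 = -1*0 = 0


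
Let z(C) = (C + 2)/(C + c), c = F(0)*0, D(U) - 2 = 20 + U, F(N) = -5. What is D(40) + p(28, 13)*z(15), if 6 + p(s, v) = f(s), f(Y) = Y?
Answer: 1304/15 ≈ 86.933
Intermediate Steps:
D(U) = 22 + U (D(U) = 2 + (20 + U) = 22 + U)
p(s, v) = -6 + s
c = 0 (c = -5*0 = 0)
z(C) = (2 + C)/C (z(C) = (C + 2)/(C + 0) = (2 + C)/C)
D(40) + p(28, 13)*z(15) = (22 + 40) + (-6 + 28)*((2 + 15)/15) = 62 + 22*((1/15)*17) = 62 + 22*(17/15) = 62 + 374/15 = 1304/15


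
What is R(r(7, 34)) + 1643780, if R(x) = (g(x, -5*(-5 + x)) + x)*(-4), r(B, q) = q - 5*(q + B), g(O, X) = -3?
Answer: 1644476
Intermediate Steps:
r(B, q) = -5*B - 4*q (r(B, q) = q - 5*(B + q) = q + (-5*B - 5*q) = -5*B - 4*q)
R(x) = 12 - 4*x (R(x) = (-3 + x)*(-4) = 12 - 4*x)
R(r(7, 34)) + 1643780 = (12 - 4*(-5*7 - 4*34)) + 1643780 = (12 - 4*(-35 - 136)) + 1643780 = (12 - 4*(-171)) + 1643780 = (12 + 684) + 1643780 = 696 + 1643780 = 1644476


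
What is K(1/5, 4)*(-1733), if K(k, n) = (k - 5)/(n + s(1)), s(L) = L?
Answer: 41592/25 ≈ 1663.7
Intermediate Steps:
K(k, n) = (-5 + k)/(1 + n) (K(k, n) = (k - 5)/(n + 1) = (-5 + k)/(1 + n))
K(1/5, 4)*(-1733) = ((-5 + 1/5)/(1 + 4))*(-1733) = ((-5 + ⅕)/5)*(-1733) = ((⅕)*(-24/5))*(-1733) = -24/25*(-1733) = 41592/25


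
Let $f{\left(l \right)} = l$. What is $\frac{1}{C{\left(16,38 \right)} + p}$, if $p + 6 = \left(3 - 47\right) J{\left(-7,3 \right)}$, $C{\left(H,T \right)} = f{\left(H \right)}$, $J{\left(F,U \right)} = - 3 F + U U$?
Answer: $- \frac{1}{1310} \approx -0.00076336$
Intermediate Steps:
$J{\left(F,U \right)} = U^{2} - 3 F$ ($J{\left(F,U \right)} = - 3 F + U^{2} = U^{2} - 3 F$)
$C{\left(H,T \right)} = H$
$p = -1326$ ($p = -6 + \left(3 - 47\right) \left(3^{2} - -21\right) = -6 - 44 \left(9 + 21\right) = -6 - 1320 = -1326$)
$\frac{1}{C{\left(16,38 \right)} + p} = \frac{1}{16 - 1326} = \frac{1}{-1310} = - \frac{1}{1310}$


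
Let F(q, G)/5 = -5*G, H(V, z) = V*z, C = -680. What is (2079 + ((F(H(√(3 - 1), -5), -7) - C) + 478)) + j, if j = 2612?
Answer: 6024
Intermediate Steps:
F(q, G) = -25*G (F(q, G) = 5*(-5*G) = -25*G)
(2079 + ((F(H(√(3 - 1), -5), -7) - C) + 478)) + j = (2079 + ((-25*(-7) - 1*(-680)) + 478)) + 2612 = (2079 + ((175 + 680) + 478)) + 2612 = (2079 + (855 + 478)) + 2612 = (2079 + 1333) + 2612 = 3412 + 2612 = 6024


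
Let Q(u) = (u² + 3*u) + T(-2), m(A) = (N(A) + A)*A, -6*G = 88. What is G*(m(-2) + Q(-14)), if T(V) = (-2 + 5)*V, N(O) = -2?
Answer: -2288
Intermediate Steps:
G = -44/3 (G = -⅙*88 = -44/3 ≈ -14.667)
T(V) = 3*V
m(A) = A*(-2 + A) (m(A) = (-2 + A)*A = A*(-2 + A))
Q(u) = -6 + u² + 3*u (Q(u) = (u² + 3*u) + 3*(-2) = (u² + 3*u) - 6 = -6 + u² + 3*u)
G*(m(-2) + Q(-14)) = -44*(-2*(-2 - 2) + (-6 + (-14)² + 3*(-14)))/3 = -44*(-2*(-4) + (-6 + 196 - 42))/3 = -44*(8 + 148)/3 = -44/3*156 = -2288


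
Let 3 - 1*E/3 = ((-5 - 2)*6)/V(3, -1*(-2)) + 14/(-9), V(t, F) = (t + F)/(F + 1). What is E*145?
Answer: 38831/3 ≈ 12944.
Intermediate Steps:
V(t, F) = (F + t)/(1 + F)
E = 1339/15 (E = 9 - 3*(((-5 - 2)*6)/(((-1*(-2) + 3)/(1 - 1*(-2)))) + 14/(-9)) = 9 - 3*((-7*6)/(((2 + 3)/(1 + 2))) + 14*(-⅑)) = 9 - 3*(-42/(5/3) - 14/9) = 9 - 3*(-42/((⅓)*5) - 14/9) = 9 - 3*(-42/5/3 - 14/9) = 9 - 3*(-42*⅗ - 14/9) = 9 - 3*(-126/5 - 14/9) = 9 - 3*(-1204/45) = 9 + 1204/15 = 1339/15 ≈ 89.267)
E*145 = (1339/15)*145 = 38831/3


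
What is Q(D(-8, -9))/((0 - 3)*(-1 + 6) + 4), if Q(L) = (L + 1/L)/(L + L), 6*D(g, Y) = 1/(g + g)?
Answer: -9217/22 ≈ -418.95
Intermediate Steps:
D(g, Y) = 1/(12*g) (D(g, Y) = 1/(6*(g + g)) = 1/(6*((2*g))) = (1/(2*g))/6 = 1/(12*g))
Q(L) = (L + 1/L)/(2*L) (Q(L) = (L + 1/L)/((2*L)) = (L + 1/L)*(1/(2*L)) = (L + 1/L)/(2*L))
Q(D(-8, -9))/((0 - 3)*(-1 + 6) + 4) = ((1 + ((1/12)/(-8))**2)/(2*((1/12)/(-8))**2))/((0 - 3)*(-1 + 6) + 4) = ((1 + ((1/12)*(-1/8))**2)/(2*((1/12)*(-1/8))**2))/(-3*5 + 4) = ((1 + (-1/96)**2)/(2*(-1/96)**2))/(-15 + 4) = ((1/2)*9216*(1 + 1/9216))/(-11) = ((1/2)*9216*(9217/9216))*(-1/11) = (9217/2)*(-1/11) = -9217/22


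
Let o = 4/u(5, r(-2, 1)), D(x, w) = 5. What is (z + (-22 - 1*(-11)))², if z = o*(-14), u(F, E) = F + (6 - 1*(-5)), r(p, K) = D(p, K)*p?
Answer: 841/4 ≈ 210.25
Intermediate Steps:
r(p, K) = 5*p
u(F, E) = 11 + F (u(F, E) = F + (6 + 5) = F + 11 = 11 + F)
o = ¼ (o = 4/(11 + 5) = 4/16 = 4*(1/16) = ¼ ≈ 0.25000)
z = -7/2 (z = (¼)*(-14) = -7/2 ≈ -3.5000)
(z + (-22 - 1*(-11)))² = (-7/2 + (-22 - 1*(-11)))² = (-7/2 + (-22 + 11))² = (-7/2 - 11)² = (-29/2)² = 841/4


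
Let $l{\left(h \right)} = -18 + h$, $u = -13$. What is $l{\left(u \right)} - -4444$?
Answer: $4413$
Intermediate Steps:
$l{\left(u \right)} - -4444 = \left(-18 - 13\right) - -4444 = -31 + 4444 = 4413$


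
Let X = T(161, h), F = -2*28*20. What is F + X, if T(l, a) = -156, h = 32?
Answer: -1276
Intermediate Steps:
F = -1120 (F = -56*20 = -1120)
X = -156
F + X = -1120 - 156 = -1276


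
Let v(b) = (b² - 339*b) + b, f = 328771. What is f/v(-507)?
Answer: 328771/428415 ≈ 0.76741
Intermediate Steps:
v(b) = b² - 338*b
f/v(-507) = 328771/((-507*(-338 - 507))) = 328771/((-507*(-845))) = 328771/428415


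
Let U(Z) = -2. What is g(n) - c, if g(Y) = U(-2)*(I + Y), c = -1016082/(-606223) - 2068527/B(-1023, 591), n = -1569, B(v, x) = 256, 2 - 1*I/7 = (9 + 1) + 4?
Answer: 1766796875457/155193088 ≈ 11385.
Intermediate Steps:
I = -84 (I = 14 - 7*((9 + 1) + 4) = 14 - 7*(10 + 4) = 14 - 7*14 = 14 - 98 = -84)
c = -1253728526529/155193088 (c = -1016082/(-606223) - 2068527/256 = -1016082*(-1/606223) - 2068527*1/256 = 1016082/606223 - 2068527/256 = -1253728526529/155193088 ≈ -8078.5)
g(Y) = 168 - 2*Y (g(Y) = -2*(-84 + Y) = 168 - 2*Y)
g(n) - c = (168 - 2*(-1569)) - 1*(-1253728526529/155193088) = (168 + 3138) + 1253728526529/155193088 = 3306 + 1253728526529/155193088 = 1766796875457/155193088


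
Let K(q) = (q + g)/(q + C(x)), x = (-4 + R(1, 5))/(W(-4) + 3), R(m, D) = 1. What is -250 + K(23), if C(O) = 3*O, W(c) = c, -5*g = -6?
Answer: -39879/160 ≈ -249.24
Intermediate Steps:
g = 6/5 (g = -1/5*(-6) = 6/5 ≈ 1.2000)
x = 3 (x = (-4 + 1)/(-4 + 3) = -3/(-1) = -3*(-1) = 3)
K(q) = (6/5 + q)/(9 + q) (K(q) = (q + 6/5)/(q + 3*3) = (6/5 + q)/(q + 9) = (6/5 + q)/(9 + q))
-250 + K(23) = -250 + (6/5 + 23)/(9 + 23) = -250 + (121/5)/32 = -250 + (1/32)*(121/5) = -250 + 121/160 = -39879/160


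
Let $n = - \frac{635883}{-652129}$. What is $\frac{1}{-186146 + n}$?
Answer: $- \frac{652129}{121390568951} \approx -5.3722 \cdot 10^{-6}$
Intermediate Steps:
$n = \frac{635883}{652129}$ ($n = \left(-635883\right) \left(- \frac{1}{652129}\right) = \frac{635883}{652129} \approx 0.97509$)
$\frac{1}{-186146 + n} = \frac{1}{-186146 + \frac{635883}{652129}} = \frac{1}{- \frac{121390568951}{652129}} = - \frac{652129}{121390568951}$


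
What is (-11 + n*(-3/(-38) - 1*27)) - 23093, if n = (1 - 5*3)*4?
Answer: -410332/19 ≈ -21596.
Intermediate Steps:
n = -56 (n = (1 - 15)*4 = -14*4 = -56)
(-11 + n*(-3/(-38) - 1*27)) - 23093 = (-11 - 56*(-3/(-38) - 1*27)) - 23093 = (-11 - 56*(-3*(-1/38) - 27)) - 23093 = (-11 - 56*(3/38 - 27)) - 23093 = (-11 - 56*(-1023/38)) - 23093 = (-11 + 28644/19) - 23093 = 28435/19 - 23093 = -410332/19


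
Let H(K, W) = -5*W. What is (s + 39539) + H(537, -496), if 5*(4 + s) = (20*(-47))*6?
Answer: 40887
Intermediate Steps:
s = -1132 (s = -4 + ((20*(-47))*6)/5 = -4 + (-940*6)/5 = -4 + (⅕)*(-5640) = -4 - 1128 = -1132)
(s + 39539) + H(537, -496) = (-1132 + 39539) - 5*(-496) = 38407 + 2480 = 40887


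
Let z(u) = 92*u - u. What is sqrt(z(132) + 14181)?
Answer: sqrt(26193) ≈ 161.84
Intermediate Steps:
z(u) = 91*u
sqrt(z(132) + 14181) = sqrt(91*132 + 14181) = sqrt(12012 + 14181) = sqrt(26193)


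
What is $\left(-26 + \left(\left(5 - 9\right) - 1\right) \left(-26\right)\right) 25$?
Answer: $2600$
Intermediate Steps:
$\left(-26 + \left(\left(5 - 9\right) - 1\right) \left(-26\right)\right) 25 = \left(-26 + \left(-4 - 1\right) \left(-26\right)\right) 25 = \left(-26 - -130\right) 25 = \left(-26 + 130\right) 25 = 104 \cdot 25 = 2600$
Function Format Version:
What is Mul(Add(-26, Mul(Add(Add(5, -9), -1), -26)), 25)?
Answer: 2600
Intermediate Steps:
Mul(Add(-26, Mul(Add(Add(5, -9), -1), -26)), 25) = Mul(Add(-26, Mul(Add(-4, -1), -26)), 25) = Mul(Add(-26, Mul(-5, -26)), 25) = Mul(Add(-26, 130), 25) = Mul(104, 25) = 2600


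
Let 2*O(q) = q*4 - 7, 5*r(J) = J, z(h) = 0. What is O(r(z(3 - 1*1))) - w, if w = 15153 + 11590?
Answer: -53493/2 ≈ -26747.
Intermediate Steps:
r(J) = J/5
O(q) = -7/2 + 2*q (O(q) = (q*4 - 7)/2 = (4*q - 7)/2 = (-7 + 4*q)/2 = -7/2 + 2*q)
w = 26743
O(r(z(3 - 1*1))) - w = (-7/2 + 2*((1/5)*0)) - 1*26743 = (-7/2 + 2*0) - 26743 = (-7/2 + 0) - 26743 = -7/2 - 26743 = -53493/2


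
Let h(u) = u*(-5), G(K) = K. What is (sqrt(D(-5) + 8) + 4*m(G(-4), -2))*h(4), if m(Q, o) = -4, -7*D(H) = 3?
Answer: 320 - 20*sqrt(371)/7 ≈ 264.97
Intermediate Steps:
D(H) = -3/7 (D(H) = -1/7*3 = -3/7)
h(u) = -5*u
(sqrt(D(-5) + 8) + 4*m(G(-4), -2))*h(4) = (sqrt(-3/7 + 8) + 4*(-4))*(-5*4) = (sqrt(53/7) - 16)*(-20) = (sqrt(371)/7 - 16)*(-20) = (-16 + sqrt(371)/7)*(-20) = 320 - 20*sqrt(371)/7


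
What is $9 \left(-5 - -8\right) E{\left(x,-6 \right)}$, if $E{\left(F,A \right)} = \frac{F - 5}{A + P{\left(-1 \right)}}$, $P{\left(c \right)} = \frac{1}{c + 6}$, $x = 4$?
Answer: $\frac{135}{29} \approx 4.6552$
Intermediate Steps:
$P{\left(c \right)} = \frac{1}{6 + c}$
$E{\left(F,A \right)} = \frac{-5 + F}{\frac{1}{5} + A}$ ($E{\left(F,A \right)} = \frac{F - 5}{A + \frac{1}{6 - 1}} = \frac{-5 + F}{A + \frac{1}{5}} = \frac{-5 + F}{\frac{1}{5} + A}$)
$9 \left(-5 - -8\right) E{\left(x,-6 \right)} = 9 \left(-5 - -8\right) \frac{5 \left(-5 + 4\right)}{1 + 5 \left(-6\right)} = 9 \left(-5 + 8\right) 5 \frac{1}{1 - 30} \left(-1\right) = 9 \cdot 3 \cdot 5 \frac{1}{-29} \left(-1\right) = 27 \cdot 5 \left(- \frac{1}{29}\right) \left(-1\right) = 27 \cdot \frac{5}{29} = \frac{135}{29}$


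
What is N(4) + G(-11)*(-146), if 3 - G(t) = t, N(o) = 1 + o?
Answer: -2039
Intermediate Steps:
G(t) = 3 - t
N(4) + G(-11)*(-146) = (1 + 4) + (3 - 1*(-11))*(-146) = 5 + (3 + 11)*(-146) = 5 + 14*(-146) = 5 - 2044 = -2039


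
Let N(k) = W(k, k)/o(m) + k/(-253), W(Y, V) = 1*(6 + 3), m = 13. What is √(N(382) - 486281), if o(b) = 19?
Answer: 2*I*√2809160023659/4807 ≈ 697.34*I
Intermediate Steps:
W(Y, V) = 9 (W(Y, V) = 1*9 = 9)
N(k) = 9/19 - k/253 (N(k) = 9/19 + k/(-253) = 9*(1/19) + k*(-1/253) = 9/19 - k/253)
√(N(382) - 486281) = √((9/19 - 1/253*382) - 486281) = √((9/19 - 382/253) - 486281) = √(-4981/4807 - 486281) = √(-2337557748/4807) = 2*I*√2809160023659/4807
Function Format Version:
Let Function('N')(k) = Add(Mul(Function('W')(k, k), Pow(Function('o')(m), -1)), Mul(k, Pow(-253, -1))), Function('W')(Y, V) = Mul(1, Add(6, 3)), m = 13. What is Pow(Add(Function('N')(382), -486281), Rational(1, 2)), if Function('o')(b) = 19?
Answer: Mul(Rational(2, 4807), I, Pow(2809160023659, Rational(1, 2))) ≈ Mul(697.34, I)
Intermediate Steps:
Function('W')(Y, V) = 9 (Function('W')(Y, V) = Mul(1, 9) = 9)
Function('N')(k) = Add(Rational(9, 19), Mul(Rational(-1, 253), k)) (Function('N')(k) = Add(Mul(9, Pow(19, -1)), Mul(k, Pow(-253, -1))) = Add(Mul(9, Rational(1, 19)), Mul(k, Rational(-1, 253))) = Add(Rational(9, 19), Mul(Rational(-1, 253), k)))
Pow(Add(Function('N')(382), -486281), Rational(1, 2)) = Pow(Add(Add(Rational(9, 19), Mul(Rational(-1, 253), 382)), -486281), Rational(1, 2)) = Pow(Add(Add(Rational(9, 19), Rational(-382, 253)), -486281), Rational(1, 2)) = Pow(Add(Rational(-4981, 4807), -486281), Rational(1, 2)) = Pow(Rational(-2337557748, 4807), Rational(1, 2)) = Mul(Rational(2, 4807), I, Pow(2809160023659, Rational(1, 2)))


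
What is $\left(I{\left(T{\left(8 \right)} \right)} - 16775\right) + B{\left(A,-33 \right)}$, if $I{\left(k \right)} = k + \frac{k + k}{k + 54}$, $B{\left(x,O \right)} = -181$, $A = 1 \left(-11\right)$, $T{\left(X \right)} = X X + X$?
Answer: $- \frac{118180}{7} \approx -16883.0$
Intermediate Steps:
$T{\left(X \right)} = X + X^{2}$ ($T{\left(X \right)} = X^{2} + X = X + X^{2}$)
$A = -11$
$I{\left(k \right)} = k + \frac{2 k}{54 + k}$
$\left(I{\left(T{\left(8 \right)} \right)} - 16775\right) + B{\left(A,-33 \right)} = \left(\frac{8 \left(1 + 8\right) \left(56 + 8 \left(1 + 8\right)\right)}{54 + 8 \left(1 + 8\right)} - 16775\right) - 181 = \left(\frac{8 \cdot 9 \left(56 + 8 \cdot 9\right)}{54 + 8 \cdot 9} - 16775\right) - 181 = \left(\frac{72 \left(56 + 72\right)}{54 + 72} - 16775\right) - 181 = \left(72 \cdot \frac{1}{126} \cdot 128 - 16775\right) - 181 = \left(\frac{512}{7} - 16775\right) - 181 = - \frac{116913}{7} - 181 = - \frac{118180}{7}$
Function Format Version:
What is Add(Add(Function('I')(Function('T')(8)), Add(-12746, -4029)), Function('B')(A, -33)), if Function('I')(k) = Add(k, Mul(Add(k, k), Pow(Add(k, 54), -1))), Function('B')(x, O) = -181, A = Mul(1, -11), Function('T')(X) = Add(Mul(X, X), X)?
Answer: Rational(-118180, 7) ≈ -16883.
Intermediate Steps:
Function('T')(X) = Add(X, Pow(X, 2)) (Function('T')(X) = Add(Pow(X, 2), X) = Add(X, Pow(X, 2)))
A = -11
Function('I')(k) = Add(k, Mul(2, k, Pow(Add(54, k), -1))) (Function('I')(k) = Add(k, Mul(Mul(2, k), Pow(Add(54, k), -1))) = Add(k, Mul(2, k, Pow(Add(54, k), -1))))
Add(Add(Function('I')(Function('T')(8)), Add(-12746, -4029)), Function('B')(A, -33)) = Add(Add(Mul(Mul(8, Add(1, 8)), Pow(Add(54, Mul(8, Add(1, 8))), -1), Add(56, Mul(8, Add(1, 8)))), Add(-12746, -4029)), -181) = Add(Add(Mul(Mul(8, 9), Pow(Add(54, Mul(8, 9)), -1), Add(56, Mul(8, 9))), -16775), -181) = Add(Add(Mul(72, Pow(Add(54, 72), -1), Add(56, 72)), -16775), -181) = Add(Add(Mul(72, Pow(126, -1), 128), -16775), -181) = Add(Add(Mul(72, Rational(1, 126), 128), -16775), -181) = Add(Add(Rational(512, 7), -16775), -181) = Add(Rational(-116913, 7), -181) = Rational(-118180, 7)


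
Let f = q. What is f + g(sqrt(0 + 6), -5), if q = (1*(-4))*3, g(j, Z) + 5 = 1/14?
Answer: -237/14 ≈ -16.929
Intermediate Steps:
g(j, Z) = -69/14 (g(j, Z) = -5 + 1/14 = -69/14)
q = -12 (q = -4*3 = -12)
f = -12
f + g(sqrt(0 + 6), -5) = -12 - 69/14 = -237/14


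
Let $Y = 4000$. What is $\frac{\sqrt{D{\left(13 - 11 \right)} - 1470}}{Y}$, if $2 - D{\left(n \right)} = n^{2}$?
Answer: $\frac{i \sqrt{23}}{500} \approx 0.0095917 i$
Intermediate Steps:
$D{\left(n \right)} = 2 - n^{2}$
$\frac{\sqrt{D{\left(13 - 11 \right)} - 1470}}{Y} = \frac{\sqrt{\left(2 - \left(13 - 11\right)^{2}\right) - 1470}}{4000} = \sqrt{\left(2 - \left(13 - 11\right)^{2}\right) - 1470} \cdot \frac{1}{4000} = \sqrt{\left(2 - 2^{2}\right) - 1470} \cdot \frac{1}{4000} = \sqrt{\left(2 - 4\right) - 1470} \cdot \frac{1}{4000} = \sqrt{-2 - 1470} \cdot \frac{1}{4000} = \sqrt{-1472} \cdot \frac{1}{4000} = 8 i \sqrt{23} \cdot \frac{1}{4000} = \frac{i \sqrt{23}}{500}$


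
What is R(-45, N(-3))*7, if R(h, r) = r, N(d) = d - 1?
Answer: -28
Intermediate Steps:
N(d) = -1 + d
R(-45, N(-3))*7 = (-1 - 3)*7 = -4*7 = -28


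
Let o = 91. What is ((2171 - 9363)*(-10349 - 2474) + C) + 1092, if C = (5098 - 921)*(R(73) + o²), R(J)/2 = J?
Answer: 127423687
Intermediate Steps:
R(J) = 2*J
C = 35199579 (C = (5098 - 921)*(2*73 + 91²) = 4177*(146 + 8281) = 4177*8427 = 35199579)
((2171 - 9363)*(-10349 - 2474) + C) + 1092 = ((2171 - 9363)*(-10349 - 2474) + 35199579) + 1092 = (-7192*(-12823) + 35199579) + 1092 = (92223016 + 35199579) + 1092 = 127422595 + 1092 = 127423687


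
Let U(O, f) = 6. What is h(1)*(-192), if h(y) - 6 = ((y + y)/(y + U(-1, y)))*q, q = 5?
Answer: -9984/7 ≈ -1426.3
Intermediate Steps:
h(y) = 6 + 10*y/(6 + y) (h(y) = 6 + ((y + y)/(y + 6))*5 = 6 + ((2*y)/(6 + y))*5 = 6 + (2*y/(6 + y))*5 = 6 + 10*y/(6 + y))
h(1)*(-192) = (4*(9 + 4*1)/(6 + 1))*(-192) = (4*(9 + 4)/7)*(-192) = (4*(1/7)*13)*(-192) = (52/7)*(-192) = -9984/7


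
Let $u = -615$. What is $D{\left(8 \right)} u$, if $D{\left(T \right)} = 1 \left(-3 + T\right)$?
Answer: $-3075$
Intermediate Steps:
$D{\left(T \right)} = -3 + T$
$D{\left(8 \right)} u = \left(-3 + 8\right) \left(-615\right) = 5 \left(-615\right) = -3075$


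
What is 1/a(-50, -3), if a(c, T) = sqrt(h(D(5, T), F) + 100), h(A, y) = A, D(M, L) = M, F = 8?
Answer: sqrt(105)/105 ≈ 0.097590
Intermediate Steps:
a(c, T) = sqrt(105) (a(c, T) = sqrt(5 + 100) = sqrt(105))
1/a(-50, -3) = 1/(sqrt(105)) = sqrt(105)/105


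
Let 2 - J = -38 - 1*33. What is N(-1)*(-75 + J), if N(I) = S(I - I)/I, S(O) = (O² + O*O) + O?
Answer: 0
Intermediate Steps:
J = 73 (J = 2 - (-38 - 1*33) = 2 - (-38 - 33) = 2 - 1*(-71) = 2 + 71 = 73)
S(O) = O + 2*O² (S(O) = (O² + O²) + O = 2*O² + O = O + 2*O²)
N(I) = 0 (N(I) = ((I - I)*(1 + 2*(I - I)))/I = (0*(1 + 2*0))/I = (0*(1 + 0))/I = (0*1)/I = 0/I = 0)
N(-1)*(-75 + J) = 0*(-75 + 73) = 0*(-2) = 0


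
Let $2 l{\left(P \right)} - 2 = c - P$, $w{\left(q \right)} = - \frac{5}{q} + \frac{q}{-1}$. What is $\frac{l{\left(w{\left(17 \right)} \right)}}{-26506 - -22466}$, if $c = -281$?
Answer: $\frac{4449}{137360} \approx 0.032389$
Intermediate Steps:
$w{\left(q \right)} = - q - \frac{5}{q}$ ($w{\left(q \right)} = - \frac{5}{q} + q \left(-1\right) = - \frac{5}{q} - q = - q - \frac{5}{q}$)
$l{\left(P \right)} = - \frac{279}{2} - \frac{P}{2}$ ($l{\left(P \right)} = 1 + \frac{-281 - P}{2} = 1 - \left(\frac{281}{2} + \frac{P}{2}\right) = - \frac{279}{2} - \frac{P}{2}$)
$\frac{l{\left(w{\left(17 \right)} \right)}}{-26506 - -22466} = \frac{- \frac{279}{2} - \frac{\left(-1\right) 17 - \frac{5}{17}}{2}}{-26506 - -22466} = \frac{- \frac{279}{2} - \frac{-17 - \frac{5}{17}}{2}}{-26506 + 22466} = \frac{- \frac{279}{2} - \frac{-17 - \frac{5}{17}}{2}}{-4040} = \left(- \frac{279}{2} - - \frac{147}{17}\right) \left(- \frac{1}{4040}\right) = \left(- \frac{279}{2} + \frac{147}{17}\right) \left(- \frac{1}{4040}\right) = \left(- \frac{4449}{34}\right) \left(- \frac{1}{4040}\right) = \frac{4449}{137360}$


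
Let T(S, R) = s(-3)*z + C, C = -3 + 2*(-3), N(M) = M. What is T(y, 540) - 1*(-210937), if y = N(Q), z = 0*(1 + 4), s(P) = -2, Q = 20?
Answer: 210928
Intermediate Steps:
z = 0 (z = 0*5 = 0)
C = -9 (C = -3 - 6 = -9)
y = 20
T(S, R) = -9 (T(S, R) = -2*0 - 9 = 0 - 9 = -9)
T(y, 540) - 1*(-210937) = -9 - 1*(-210937) = -9 + 210937 = 210928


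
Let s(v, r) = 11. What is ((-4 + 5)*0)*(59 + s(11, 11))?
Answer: 0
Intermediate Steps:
((-4 + 5)*0)*(59 + s(11, 11)) = ((-4 + 5)*0)*(59 + 11) = (1*0)*70 = 0*70 = 0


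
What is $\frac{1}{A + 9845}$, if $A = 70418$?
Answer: $\frac{1}{80263} \approx 1.2459 \cdot 10^{-5}$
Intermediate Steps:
$\frac{1}{A + 9845} = \frac{1}{70418 + 9845} = \frac{1}{80263}$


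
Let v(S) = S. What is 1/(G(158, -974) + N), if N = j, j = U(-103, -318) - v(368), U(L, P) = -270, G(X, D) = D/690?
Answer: -345/220597 ≈ -0.0015639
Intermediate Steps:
G(X, D) = D/690 (G(X, D) = D*(1/690) = D/690)
j = -638 (j = -270 - 1*368 = -270 - 368 = -638)
N = -638
1/(G(158, -974) + N) = 1/((1/690)*(-974) - 638) = 1/(-487/345 - 638) = 1/(-220597/345) = -345/220597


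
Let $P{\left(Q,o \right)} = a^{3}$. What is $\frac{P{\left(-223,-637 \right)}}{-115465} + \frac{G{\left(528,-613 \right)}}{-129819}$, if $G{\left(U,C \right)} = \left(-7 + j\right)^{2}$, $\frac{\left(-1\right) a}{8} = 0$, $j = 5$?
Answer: $- \frac{4}{129819} \approx -3.0812 \cdot 10^{-5}$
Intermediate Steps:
$a = 0$ ($a = \left(-8\right) 0 = 0$)
$G{\left(U,C \right)} = 4$ ($G{\left(U,C \right)} = \left(-7 + 5\right)^{2} = \left(-2\right)^{2} = 4$)
$P{\left(Q,o \right)} = 0$ ($P{\left(Q,o \right)} = 0^{3} = 0$)
$\frac{P{\left(-223,-637 \right)}}{-115465} + \frac{G{\left(528,-613 \right)}}{-129819} = \frac{0}{-115465} + \frac{4}{-129819} = 0 \left(- \frac{1}{115465}\right) + 4 \left(- \frac{1}{129819}\right) = 0 - \frac{4}{129819} = - \frac{4}{129819}$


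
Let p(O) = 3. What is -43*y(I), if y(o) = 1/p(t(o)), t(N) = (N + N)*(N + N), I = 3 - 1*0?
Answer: -43/3 ≈ -14.333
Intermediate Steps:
I = 3 (I = 3 + 0 = 3)
t(N) = 4*N**2 (t(N) = (2*N)*(2*N) = 4*N**2)
y(o) = 1/3
-43*y(I) = -43*1/3 = -43/3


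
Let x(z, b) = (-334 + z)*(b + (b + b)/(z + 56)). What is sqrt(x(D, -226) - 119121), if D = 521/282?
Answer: I*sqrt(219344624677725558)/2300133 ≈ 203.62*I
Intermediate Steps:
D = 521/282 (D = 521*(1/282) = 521/282 ≈ 1.8475)
x(z, b) = (-334 + z)*(b + 2*b/(56 + z)) (x(z, b) = (-334 + z)*(b + (2*b)/(56 + z)) = (-334 + z)*(b + 2*b/(56 + z)))
sqrt(x(D, -226) - 119121) = sqrt(-226*(-19372 + (521/282)**2 - 276*521/282)/(56 + 521/282) - 119121) = sqrt(-226*(-19372 + 271441/79524 - 23966/47)/16313/282 - 119121) = sqrt(-226*282/16313*(-1580817959/79524) - 119121) = sqrt(178632429367/2300133 - 119121) = sqrt(-95361713726/2300133) = I*sqrt(219344624677725558)/2300133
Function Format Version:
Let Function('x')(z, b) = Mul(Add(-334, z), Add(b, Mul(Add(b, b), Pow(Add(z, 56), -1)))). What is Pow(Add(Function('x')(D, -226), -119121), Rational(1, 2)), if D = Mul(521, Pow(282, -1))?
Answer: Mul(Rational(1, 2300133), I, Pow(219344624677725558, Rational(1, 2))) ≈ Mul(203.62, I)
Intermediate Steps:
D = Rational(521, 282) (D = Mul(521, Rational(1, 282)) = Rational(521, 282) ≈ 1.8475)
Function('x')(z, b) = Mul(Add(-334, z), Add(b, Mul(2, b, Pow(Add(56, z), -1)))) (Function('x')(z, b) = Mul(Add(-334, z), Add(b, Mul(Mul(2, b), Pow(Add(56, z), -1)))) = Mul(Add(-334, z), Add(b, Mul(2, b, Pow(Add(56, z), -1)))))
Pow(Add(Function('x')(D, -226), -119121), Rational(1, 2)) = Pow(Add(Mul(-226, Pow(Add(56, Rational(521, 282)), -1), Add(-19372, Pow(Rational(521, 282), 2), Mul(-276, Rational(521, 282)))), -119121), Rational(1, 2)) = Pow(Add(Mul(-226, Pow(Rational(16313, 282), -1), Add(-19372, Rational(271441, 79524), Rational(-23966, 47))), -119121), Rational(1, 2)) = Pow(Add(Mul(-226, Rational(282, 16313), Rational(-1580817959, 79524)), -119121), Rational(1, 2)) = Pow(Add(Rational(178632429367, 2300133), -119121), Rational(1, 2)) = Pow(Rational(-95361713726, 2300133), Rational(1, 2)) = Mul(Rational(1, 2300133), I, Pow(219344624677725558, Rational(1, 2)))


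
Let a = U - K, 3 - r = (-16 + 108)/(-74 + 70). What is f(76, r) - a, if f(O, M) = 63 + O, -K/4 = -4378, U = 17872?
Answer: -221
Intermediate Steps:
r = 26 (r = 3 - (-16 + 108)/(-74 + 70) = 3 - 92/(-4) = 3 - 92*(-1)/4 = 3 - 1*(-23) = 3 + 23 = 26)
K = 17512 (K = -4*(-4378) = 17512)
a = 360 (a = 17872 - 1*17512 = 17872 - 17512 = 360)
f(76, r) - a = (63 + 76) - 1*360 = 139 - 360 = -221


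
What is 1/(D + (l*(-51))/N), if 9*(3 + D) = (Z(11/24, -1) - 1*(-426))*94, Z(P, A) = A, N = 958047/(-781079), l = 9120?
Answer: 2874141/1102635763567 ≈ 2.6066e-6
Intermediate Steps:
N = -958047/781079 (N = 958047*(-1/781079) = -958047/781079 ≈ -1.2266)
D = 39923/9 (D = -3 + ((-1 - 1*(-426))*94)/9 = -3 + ((-1 + 426)*94)/9 = -3 + (425*94)/9 = -3 + (⅑)*39950 = -3 + 39950/9 = 39923/9 ≈ 4435.9)
1/(D + (l*(-51))/N) = 1/(39923/9 + (9120*(-51))/(-958047/781079)) = 1/(39923/9 - 465120*(-781079/958047)) = 1/(39923/9 + 121098488160/319349) = 1/(1102635763567/2874141) = 2874141/1102635763567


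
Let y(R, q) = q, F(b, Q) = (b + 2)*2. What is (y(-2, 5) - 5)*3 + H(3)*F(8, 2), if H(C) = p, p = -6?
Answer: -120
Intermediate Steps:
F(b, Q) = 4 + 2*b (F(b, Q) = (2 + b)*2 = 4 + 2*b)
H(C) = -6
(y(-2, 5) - 5)*3 + H(3)*F(8, 2) = (5 - 5)*3 - 6*(4 + 2*8) = 0*3 - 6*(4 + 16) = 0 - 6*20 = 0 - 120 = -120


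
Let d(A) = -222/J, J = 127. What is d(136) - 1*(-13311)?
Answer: 1690275/127 ≈ 13309.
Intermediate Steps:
d(A) = -222/127
d(136) - 1*(-13311) = -222/127 - 1*(-13311) = -222/127 + 13311 = 1690275/127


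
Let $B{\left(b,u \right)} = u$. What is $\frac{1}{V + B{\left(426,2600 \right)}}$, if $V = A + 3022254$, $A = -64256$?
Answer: $\frac{1}{2960598} \approx 3.3777 \cdot 10^{-7}$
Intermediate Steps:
$V = 2957998$ ($V = -64256 + 3022254 = 2957998$)
$\frac{1}{V + B{\left(426,2600 \right)}} = \frac{1}{2957998 + 2600} = \frac{1}{2960598}$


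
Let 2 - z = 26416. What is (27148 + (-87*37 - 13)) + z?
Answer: -2498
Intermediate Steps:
z = -26414 (z = 2 - 1*26416 = 2 - 26416 = -26414)
(27148 + (-87*37 - 13)) + z = (27148 + (-87*37 - 13)) - 26414 = (27148 + (-3219 - 13)) - 26414 = (27148 - 3232) - 26414 = 23916 - 26414 = -2498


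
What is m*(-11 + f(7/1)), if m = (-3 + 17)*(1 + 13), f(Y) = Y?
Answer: -784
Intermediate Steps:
m = 196 (m = 14*14 = 196)
m*(-11 + f(7/1)) = 196*(-11 + 7/1) = 196*(-11 + 7*1) = 196*(-11 + 7) = 196*(-4) = -784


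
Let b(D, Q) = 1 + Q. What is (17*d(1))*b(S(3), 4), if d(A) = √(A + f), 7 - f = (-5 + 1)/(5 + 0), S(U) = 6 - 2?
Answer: 34*√55 ≈ 252.15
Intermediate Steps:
S(U) = 4
f = 39/5 (f = 7 - (-5 + 1)/(5 + 0) = 7 - (-4)/5 = 7 - 1*(-⅘) = 7 + ⅘ = 39/5 ≈ 7.8000)
d(A) = √(39/5 + A) (d(A) = √(A + 39/5) = √(39/5 + A))
(17*d(1))*b(S(3), 4) = (17*(√(195 + 25*1)/5))*(1 + 4) = (17*(√(195 + 25)/5))*5 = (17*(√220/5))*5 = (17*((2*√55)/5))*5 = (17*(2*√55/5))*5 = (34*√55/5)*5 = 34*√55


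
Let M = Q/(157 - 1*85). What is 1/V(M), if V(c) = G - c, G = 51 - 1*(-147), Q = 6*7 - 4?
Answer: 36/7109 ≈ 0.0050640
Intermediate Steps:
Q = 38 (Q = 42 - 4 = 38)
G = 198 (G = 51 + 147 = 198)
M = 19/36 (M = 38/(157 - 1*85) = 38/(157 - 85) = 38/72 = 38*(1/72) = 19/36 ≈ 0.52778)
V(c) = 198 - c
1/V(M) = 1/(198 - 1*19/36) = 1/(198 - 19/36) = 1/(7109/36) = 36/7109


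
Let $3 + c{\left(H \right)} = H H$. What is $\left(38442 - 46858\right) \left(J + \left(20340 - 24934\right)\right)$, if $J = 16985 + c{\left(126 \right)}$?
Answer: $-237869824$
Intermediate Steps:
$c{\left(H \right)} = -3 + H^{2}$ ($c{\left(H \right)} = -3 + H H = -3 + H^{2}$)
$J = 32858$ ($J = 16985 - \left(3 - 126^{2}\right) = 16985 + \left(-3 + 15876\right) = 16985 + 15873 = 32858$)
$\left(38442 - 46858\right) \left(J + \left(20340 - 24934\right)\right) = \left(38442 - 46858\right) \left(32858 + \left(20340 - 24934\right)\right) = - 8416 \left(32858 - 4594\right) = \left(-8416\right) 28264 = -237869824$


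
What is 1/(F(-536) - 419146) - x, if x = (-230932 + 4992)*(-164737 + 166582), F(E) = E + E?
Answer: 175171781327399/420218 ≈ 4.1686e+8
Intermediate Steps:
F(E) = 2*E
x = -416859300 (x = -225940*1845 = -416859300)
1/(F(-536) - 419146) - x = 1/(2*(-536) - 419146) - 1*(-416859300) = 1/(-1072 - 419146) + 416859300 = 1/(-420218) + 416859300 = -1/420218 + 416859300 = 175171781327399/420218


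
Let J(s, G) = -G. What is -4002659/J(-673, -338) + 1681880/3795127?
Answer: -15190030767253/1282752926 ≈ -11842.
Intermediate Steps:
-4002659/J(-673, -338) + 1681880/3795127 = -4002659/((-1*(-338))) + 1681880/3795127 = -4002659/338 + 1681880*(1/3795127) = -4002659*1/338 + 1681880/3795127 = -4002659/338 + 1681880/3795127 = -15190030767253/1282752926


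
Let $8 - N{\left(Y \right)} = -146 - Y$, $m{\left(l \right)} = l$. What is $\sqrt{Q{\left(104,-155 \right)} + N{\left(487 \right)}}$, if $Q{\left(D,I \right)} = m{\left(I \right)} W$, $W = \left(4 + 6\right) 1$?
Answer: $3 i \sqrt{101} \approx 30.15 i$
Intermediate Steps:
$N{\left(Y \right)} = 154 + Y$ ($N{\left(Y \right)} = 8 - \left(-146 - Y\right) = 8 + \left(146 + Y\right) = 154 + Y$)
$W = 10$ ($W = 10 \cdot 1 = 10$)
$Q{\left(D,I \right)} = 10 I$ ($Q{\left(D,I \right)} = I 10 = 10 I$)
$\sqrt{Q{\left(104,-155 \right)} + N{\left(487 \right)}} = \sqrt{10 \left(-155\right) + \left(154 + 487\right)} = \sqrt{-1550 + 641} = \sqrt{-909} = 3 i \sqrt{101}$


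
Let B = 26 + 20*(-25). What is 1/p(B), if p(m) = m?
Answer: -1/474 ≈ -0.0021097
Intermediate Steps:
B = -474 (B = 26 - 500 = -474)
1/p(B) = 1/(-474) = -1/474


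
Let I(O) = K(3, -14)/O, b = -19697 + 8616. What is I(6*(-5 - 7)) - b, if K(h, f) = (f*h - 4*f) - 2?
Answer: 66485/6 ≈ 11081.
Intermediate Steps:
K(h, f) = -2 - 4*f + f*h (K(h, f) = (-4*f + f*h) - 2 = -2 - 4*f + f*h)
b = -11081
I(O) = 12/O (I(O) = (-2 - 4*(-14) - 14*3)/O = (-2 + 56 - 42)/O = 12/O)
I(6*(-5 - 7)) - b = 12/((6*(-5 - 7))) - 1*(-11081) = 12/((6*(-12))) + 11081 = 12/(-72) + 11081 = 12*(-1/72) + 11081 = -1/6 + 11081 = 66485/6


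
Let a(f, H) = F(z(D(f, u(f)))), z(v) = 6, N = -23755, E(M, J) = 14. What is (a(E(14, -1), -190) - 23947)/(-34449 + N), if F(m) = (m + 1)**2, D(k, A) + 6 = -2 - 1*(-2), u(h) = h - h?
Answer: 11949/29102 ≈ 0.41059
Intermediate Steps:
u(h) = 0
D(k, A) = -6 (D(k, A) = -6 + (-2 - 1*(-2)) = -6 + (-2 + 2) = -6 + 0 = -6)
F(m) = (1 + m)**2
a(f, H) = 49 (a(f, H) = (1 + 6)**2 = 7**2 = 49)
(a(E(14, -1), -190) - 23947)/(-34449 + N) = (49 - 23947)/(-34449 - 23755) = -23898/(-58204) = -23898*(-1/58204) = 11949/29102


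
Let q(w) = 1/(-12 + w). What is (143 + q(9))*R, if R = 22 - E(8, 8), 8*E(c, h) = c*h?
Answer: 5992/3 ≈ 1997.3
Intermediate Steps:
E(c, h) = c*h/8 (E(c, h) = (c*h)/8 = c*h/8)
R = 14 (R = 22 - 8*8/8 = 22 - 1*8 = 22 - 8 = 14)
(143 + q(9))*R = (143 + 1/(-12 + 9))*14 = (143 + 1/(-3))*14 = (143 - 1/3)*14 = (428/3)*14 = 5992/3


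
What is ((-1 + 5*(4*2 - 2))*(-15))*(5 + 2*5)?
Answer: -6525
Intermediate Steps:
((-1 + 5*(4*2 - 2))*(-15))*(5 + 2*5) = ((-1 + 5*(8 - 2))*(-15))*(5 + 10) = ((-1 + 5*6)*(-15))*15 = ((-1 + 30)*(-15))*15 = (29*(-15))*15 = -435*15 = -6525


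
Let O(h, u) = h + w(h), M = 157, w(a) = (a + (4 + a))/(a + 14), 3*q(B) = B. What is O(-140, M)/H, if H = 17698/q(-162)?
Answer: 26046/61943 ≈ 0.42048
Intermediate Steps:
q(B) = B/3
w(a) = (4 + 2*a)/(14 + a)
O(h, u) = h + 2*(2 + h)/(14 + h)
H = -8849/27 (H = 17698/(((⅓)*(-162))) = 17698/(-54) = 17698*(-1/54) = -8849/27 ≈ -327.74)
O(-140, M)/H = ((4 + (-140)² + 16*(-140))/(14 - 140))/(-8849/27) = ((4 + 19600 - 2240)/(-126))*(-27/8849) = -1/126*17364*(-27/8849) = -2894/21*(-27/8849) = 26046/61943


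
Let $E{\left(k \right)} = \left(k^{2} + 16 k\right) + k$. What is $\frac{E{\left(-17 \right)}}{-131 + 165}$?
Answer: $0$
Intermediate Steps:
$E{\left(k \right)} = k^{2} + 17 k$
$\frac{E{\left(-17 \right)}}{-131 + 165} = \frac{\left(-17\right) \left(17 - 17\right)}{-131 + 165} = \frac{\left(-17\right) 0}{34} = 0 \cdot \frac{1}{34} = 0$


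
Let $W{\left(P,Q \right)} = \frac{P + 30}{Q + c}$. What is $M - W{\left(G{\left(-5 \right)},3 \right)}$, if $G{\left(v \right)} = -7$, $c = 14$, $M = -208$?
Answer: $- \frac{3559}{17} \approx -209.35$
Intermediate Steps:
$W{\left(P,Q \right)} = \frac{30 + P}{14 + Q}$ ($W{\left(P,Q \right)} = \frac{P + 30}{Q + 14} = \frac{30 + P}{14 + Q}$)
$M - W{\left(G{\left(-5 \right)},3 \right)} = -208 - \frac{30 - 7}{14 + 3} = -208 - \frac{1}{17} \cdot 23 = -208 - \frac{23}{17} = - \frac{3559}{17}$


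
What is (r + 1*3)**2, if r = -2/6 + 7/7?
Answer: 121/9 ≈ 13.444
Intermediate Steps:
r = 2/3 (r = -2*1/6 + 7*(1/7) = -1/3 + 1 = 2/3 ≈ 0.66667)
(r + 1*3)**2 = (2/3 + 1*3)**2 = (2/3 + 3)**2 = (11/3)**2 = 121/9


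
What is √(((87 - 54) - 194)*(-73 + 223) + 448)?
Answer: I*√23702 ≈ 153.95*I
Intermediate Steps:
√(((87 - 54) - 194)*(-73 + 223) + 448) = √((33 - 194)*150 + 448) = √(-161*150 + 448) = √(-24150 + 448) = √(-23702) = I*√23702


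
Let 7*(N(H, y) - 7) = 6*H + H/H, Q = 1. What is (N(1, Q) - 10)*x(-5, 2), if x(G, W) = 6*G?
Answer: 60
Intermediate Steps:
N(H, y) = 50/7 + 6*H/7 (N(H, y) = 7 + (6*H + H/H)/7 = 7 + (6*H + 1)/7 = 7 + (1 + 6*H)/7 = 7 + (⅐ + 6*H/7) = 50/7 + 6*H/7)
(N(1, Q) - 10)*x(-5, 2) = ((50/7 + (6/7)*1) - 10)*(6*(-5)) = ((50/7 + 6/7) - 10)*(-30) = (8 - 10)*(-30) = -2*(-30) = 60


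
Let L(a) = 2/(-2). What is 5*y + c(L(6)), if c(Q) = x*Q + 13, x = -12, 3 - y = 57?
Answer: -245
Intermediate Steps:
y = -54 (y = 3 - 1*57 = 3 - 57 = -54)
L(a) = -1 (L(a) = 2*(-1/2) = -1)
c(Q) = 13 - 12*Q (c(Q) = -12*Q + 13 = 13 - 12*Q)
5*y + c(L(6)) = 5*(-54) + (13 - 12*(-1)) = -270 + (13 + 12) = -270 + 25 = -245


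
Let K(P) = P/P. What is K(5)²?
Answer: 1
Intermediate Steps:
K(P) = 1
K(5)² = 1² = 1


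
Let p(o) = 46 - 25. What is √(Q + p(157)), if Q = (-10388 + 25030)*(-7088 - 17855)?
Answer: I*√365215385 ≈ 19111.0*I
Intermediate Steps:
Q = -365215406 (Q = 14642*(-24943) = -365215406)
p(o) = 21
√(Q + p(157)) = √(-365215406 + 21) = √(-365215385) = I*√365215385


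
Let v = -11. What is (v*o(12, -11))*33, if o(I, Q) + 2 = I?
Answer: -3630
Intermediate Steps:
o(I, Q) = -2 + I
(v*o(12, -11))*33 = -11*(-2 + 12)*33 = -11*10*33 = -110*33 = -3630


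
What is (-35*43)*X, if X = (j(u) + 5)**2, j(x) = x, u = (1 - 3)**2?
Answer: -121905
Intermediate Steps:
u = 4 (u = (-2)**2 = 4)
X = 81 (X = (4 + 5)**2 = 9**2 = 81)
(-35*43)*X = -35*43*81 = -1505*81 = -121905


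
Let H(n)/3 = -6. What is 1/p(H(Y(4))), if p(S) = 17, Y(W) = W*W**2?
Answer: 1/17 ≈ 0.058824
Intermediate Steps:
Y(W) = W**3
H(n) = -18 (H(n) = 3*(-6) = -18)
1/p(H(Y(4))) = 1/17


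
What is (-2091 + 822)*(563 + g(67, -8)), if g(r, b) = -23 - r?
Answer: -600237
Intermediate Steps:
(-2091 + 822)*(563 + g(67, -8)) = (-2091 + 822)*(563 + (-23 - 1*67)) = -1269*(563 + (-23 - 67)) = -1269*(563 - 90) = -1269*473 = -600237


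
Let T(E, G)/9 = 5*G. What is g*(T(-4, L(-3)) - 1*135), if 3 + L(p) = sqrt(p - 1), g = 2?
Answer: -540 + 180*I ≈ -540.0 + 180.0*I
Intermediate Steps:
L(p) = -3 + sqrt(-1 + p) (L(p) = -3 + sqrt(p - 1) = -3 + sqrt(-1 + p))
T(E, G) = 45*G (T(E, G) = 9*(5*G) = 45*G)
g*(T(-4, L(-3)) - 1*135) = 2*(45*(-3 + sqrt(-1 - 3)) - 1*135) = 2*(45*(-3 + sqrt(-4)) - 135) = 2*(45*(-3 + 2*I) - 135) = 2*((-135 + 90*I) - 135) = 2*(-270 + 90*I) = -540 + 180*I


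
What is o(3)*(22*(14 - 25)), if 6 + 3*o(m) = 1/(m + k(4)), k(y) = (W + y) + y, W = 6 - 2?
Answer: 21538/45 ≈ 478.62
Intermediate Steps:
W = 4
k(y) = 4 + 2*y (k(y) = (4 + y) + y = 4 + 2*y)
o(m) = -2 + 1/(3*(12 + m)) (o(m) = -2 + 1/(3*(m + (4 + 2*4))) = -2 + 1/(3*(m + (4 + 8))) = -2 + 1/(3*(m + 12)) = -2 + 1/(3*(12 + m)))
o(3)*(22*(14 - 25)) = ((-71 - 6*3)/(3*(12 + 3)))*(22*(14 - 25)) = ((⅓)*(-71 - 18)/15)*(22*(-11)) = ((⅓)*(1/15)*(-89))*(-242) = -89/45*(-242) = 21538/45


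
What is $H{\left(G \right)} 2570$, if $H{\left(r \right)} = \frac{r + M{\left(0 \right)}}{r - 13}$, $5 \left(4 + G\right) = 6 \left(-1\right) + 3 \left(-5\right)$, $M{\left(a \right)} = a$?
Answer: $\frac{52685}{53} \approx 994.06$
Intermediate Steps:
$G = - \frac{41}{5}$ ($G = -4 + \frac{6 \left(-1\right) + 3 \left(-5\right)}{5} = -4 + \frac{-6 - 15}{5} = -4 + \frac{1}{5} \left(-21\right) = -4 - \frac{21}{5} = - \frac{41}{5} \approx -8.2$)
$H{\left(r \right)} = \frac{r}{-13 + r}$ ($H{\left(r \right)} = \frac{r + 0}{r - 13} = \frac{r}{-13 + r}$)
$H{\left(G \right)} 2570 = - \frac{41}{5 \left(-13 - \frac{41}{5}\right)} 2570 = - \frac{41}{5 \left(- \frac{106}{5}\right)} 2570 = \left(- \frac{41}{5}\right) \left(- \frac{5}{106}\right) 2570 = \frac{41}{106} \cdot 2570 = \frac{52685}{53}$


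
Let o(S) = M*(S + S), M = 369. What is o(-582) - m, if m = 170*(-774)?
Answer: -297936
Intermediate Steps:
m = -131580
o(S) = 738*S (o(S) = 369*(S + S) = 369*(2*S) = 738*S)
o(-582) - m = 738*(-582) - 1*(-131580) = -429516 + 131580 = -297936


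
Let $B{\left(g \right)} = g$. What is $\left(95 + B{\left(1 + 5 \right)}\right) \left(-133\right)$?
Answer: $-13433$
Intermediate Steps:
$\left(95 + B{\left(1 + 5 \right)}\right) \left(-133\right) = \left(95 + \left(1 + 5\right)\right) \left(-133\right) = \left(95 + 6\right) \left(-133\right) = 101 \left(-133\right) = -13433$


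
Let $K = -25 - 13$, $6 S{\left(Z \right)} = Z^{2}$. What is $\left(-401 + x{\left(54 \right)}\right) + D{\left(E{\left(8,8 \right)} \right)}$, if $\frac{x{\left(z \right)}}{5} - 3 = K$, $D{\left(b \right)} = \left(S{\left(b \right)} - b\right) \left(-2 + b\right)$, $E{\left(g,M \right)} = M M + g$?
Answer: $54864$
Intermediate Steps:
$S{\left(Z \right)} = \frac{Z^{2}}{6}$
$E{\left(g,M \right)} = g + M^{2}$ ($E{\left(g,M \right)} = M^{2} + g = g + M^{2}$)
$D{\left(b \right)} = \left(-2 + b\right) \left(- b + \frac{b^{2}}{6}\right)$ ($D{\left(b \right)} = \left(\frac{b^{2}}{6} - b\right) \left(-2 + b\right) = \left(- b + \frac{b^{2}}{6}\right) \left(-2 + b\right) = \left(-2 + b\right) \left(- b + \frac{b^{2}}{6}\right)$)
$K = -38$ ($K = -25 - 13 = -38$)
$x{\left(z \right)} = -175$ ($x{\left(z \right)} = 15 + 5 \left(-38\right) = 15 - 190 = -175$)
$\left(-401 + x{\left(54 \right)}\right) + D{\left(E{\left(8,8 \right)} \right)} = \left(-401 - 175\right) + \frac{\left(8 + 8^{2}\right) \left(12 + \left(8 + 8^{2}\right)^{2} - 8 \left(8 + 8^{2}\right)\right)}{6} = -576 + \frac{\left(8 + 64\right) \left(12 + \left(8 + 64\right)^{2} - 8 \left(8 + 64\right)\right)}{6} = -576 + \frac{1}{6} \cdot 72 \left(12 + 72^{2} - 576\right) = -576 + \frac{1}{6} \cdot 72 \left(12 + 5184 - 576\right) = -576 + \frac{1}{6} \cdot 72 \cdot 4620 = -576 + 55440 = 54864$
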